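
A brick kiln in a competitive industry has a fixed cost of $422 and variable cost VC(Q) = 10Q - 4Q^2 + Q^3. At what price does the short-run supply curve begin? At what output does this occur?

$6 per unit, at Q = 2

Short-run supply begins at min AVC. From VC = 10Q - 4Q^2 + Q^3, AVC = 10 - 4Q + Q^2.
dAVC/dQ = -4 + 2Q = 0 gives Q = 2. min AVC = 10 - 4·2 + 2^2 = 6.
The firm shuts down for any P below $6.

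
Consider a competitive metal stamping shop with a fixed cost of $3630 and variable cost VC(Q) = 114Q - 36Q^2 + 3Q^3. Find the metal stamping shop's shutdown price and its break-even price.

Shutdown price = $6; break-even price = $411

AVC = 114 - 36Q + 3Q^2; minimized at Q = 6, giving min AVC = $6. That is the shutdown price.
ATC = 3630/Q + 114 - 36Q + 3Q^2. Setting dATC/dQ = −3630/Q^2 − 36 + 6Q = 0 gives Q = 11 (since 6·11^3 − 36·11^2 = 3630).
min ATC = 3630/11 + 114 − 36·11 + 3·11^2 = $411. That is the break-even price.
Between these two prices the firm operates at a loss; above $411 it earns a profit.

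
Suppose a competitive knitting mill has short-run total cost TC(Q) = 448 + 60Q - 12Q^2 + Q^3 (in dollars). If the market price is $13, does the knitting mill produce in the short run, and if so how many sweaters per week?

Strip out fixed cost: VC = 60Q - 12Q^2 + Q^3. Then AVC = 60 - 12Q + Q^2 and MC = 60 - 24Q + 3Q^2.
AVC hits its minimum where MC = AVC, at Q = 6, giving min AVC = 60 - 12·6 + 6^2 = $24.
P = $13 lies below min AVC = $24; no output level covers variable cost.
The firm minimizes its loss by shutting down and losing only its fixed cost of $448.

Shut down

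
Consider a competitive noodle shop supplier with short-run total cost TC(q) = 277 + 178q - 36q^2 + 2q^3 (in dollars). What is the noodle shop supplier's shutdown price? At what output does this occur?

$16 per unit, at q = 9

The firm shuts down when price falls below the minimum of average variable cost. AVC = VC/q = 178 - 36q + 2q^2.
dAVC/dq = -36 + 4q = 0 gives q = 9. min AVC = 178 - 36·9 + 2·9^2 = 16.
For P < $16 the firm produces nothing.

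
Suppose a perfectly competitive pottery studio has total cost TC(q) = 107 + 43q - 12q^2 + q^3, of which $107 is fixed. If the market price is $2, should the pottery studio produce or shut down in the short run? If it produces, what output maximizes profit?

Strip out fixed cost: VC = 43q - 12q^2 + q^3. Then AVC = 43 - 12q + q^2 and MC = 43 - 24q + 3q^2.
AVC is minimized where dAVC/dq = -12 + 2q = 0, at q = 6; min AVC = 43 - 12·6 + 6^2 = $7.
With P < min AVC ($2 < $7), every unit sold adds to the loss.
Shutting down limits the loss to fixed cost, $107.

Shut down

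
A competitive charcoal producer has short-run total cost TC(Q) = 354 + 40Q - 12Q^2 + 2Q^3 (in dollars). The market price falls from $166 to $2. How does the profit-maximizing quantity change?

AVC = 40 - 12Q + 2Q^2, minimized at Q = 3 where min AVC = $22. MC = 40 - 24Q + 6Q^2.
At P = $166 ≥ min AVC, set P = MC on the rising branch: Q = 7.
At P = $2 < min AVC = $22, price no longer covers variable cost at any output, so the firm shuts down: Q = 0.

Output falls from 7 to 0 (the firm shuts down)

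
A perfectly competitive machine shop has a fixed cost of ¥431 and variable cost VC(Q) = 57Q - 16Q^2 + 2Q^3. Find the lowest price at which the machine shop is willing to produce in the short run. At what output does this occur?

The shutdown price is the minimum of AVC. VC = 57Q - 16Q^2 + 2Q^3, so AVC = 57 - 16Q + 2Q^2.
At the minimum of AVC, MC = AVC. MC = 57 - 32Q + 6Q^2; setting MC = AVC gives 4Q^2 - 16Q = 0, so Q = 4. min AVC = 25.
So the shutdown price is ¥25.

¥25 per unit, at Q = 4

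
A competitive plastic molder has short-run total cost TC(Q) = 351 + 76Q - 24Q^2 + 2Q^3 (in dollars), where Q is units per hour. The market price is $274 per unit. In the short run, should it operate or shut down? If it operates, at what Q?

Strip out fixed cost: VC = 76Q - 24Q^2 + 2Q^3. Then AVC = 76 - 24Q + 2Q^2 and MC = 76 - 48Q + 6Q^2.
AVC is minimized where dAVC/dQ = -24 + 4Q = 0, at Q = 6; min AVC = 76 - 24·6 + 2·6^2 = $4.
P = $274 exceeds min AVC = $4, so the firm stays open.
Set P = MC: 274 = 76 - 48Q + 6Q^2 → -198 - 48Q + 6Q^2 = 0. The roots are Q = -3 and Q = 11; the profit-maximizing output is on the rising part of MC, so Q* = 11.
Check: AVC at Q = 11 is $54 ≤ P, so revenue covers variable cost.
Profit = P·Q − TC = 274·11 − 945 = $2069.

Produce at Q = 11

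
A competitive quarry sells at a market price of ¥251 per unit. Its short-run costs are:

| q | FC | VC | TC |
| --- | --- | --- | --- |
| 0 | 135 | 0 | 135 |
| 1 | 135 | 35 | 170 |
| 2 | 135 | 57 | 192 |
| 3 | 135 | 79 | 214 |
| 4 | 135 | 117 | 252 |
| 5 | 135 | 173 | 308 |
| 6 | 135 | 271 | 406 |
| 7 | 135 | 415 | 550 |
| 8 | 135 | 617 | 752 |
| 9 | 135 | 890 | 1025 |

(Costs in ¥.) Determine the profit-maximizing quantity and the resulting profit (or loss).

Profit at each row (π = 251q − TC): q=0: -135; q=1: 81; q=2: 310; q=3: 539; q=4: 752; q=5: 947; q=6: 1100; q=7: 1207; q=8: 1256; q=9: 1234.
Profit is maximized at q = 8. AVC there is 617/8 = ¥77.12 ≤ P, so producing beats shutting down (which would give -¥135).

q = 8; profit = ¥1256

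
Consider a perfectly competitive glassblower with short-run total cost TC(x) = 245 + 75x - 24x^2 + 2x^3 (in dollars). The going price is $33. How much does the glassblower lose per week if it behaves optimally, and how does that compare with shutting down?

AVC = 75 - 24x + 2x^2; min AVC = $3 at x = 6. Since P = $33 ≥ min AVC, the firm produces.
MC = 75 - 48x + 6x^2. Setting P = MC and taking the root on the rising branch gives x* = 7.
TR = 33·7 = 231. TC = 245 + 35 = 280. Profit = 231 − 280 = -$49.
By producing, the firm covers all variable cost plus $196 of fixed cost; shutting down would lose the full $245.

Profit = -$49 at x = 7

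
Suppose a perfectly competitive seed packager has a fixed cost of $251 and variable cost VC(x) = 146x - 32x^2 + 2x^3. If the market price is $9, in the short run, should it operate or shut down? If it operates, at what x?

Shut down

From TC, MC = TC'(x) = 146 - 64x + 6x^2 and AVC = VC/x = 146 - 32x + 2x^2.
The AVC parabola has its vertex at x = 32/4 = 8, where AVC = 146 - 32·8 + 2·8^2 = $18.
Since P = $9 < min AVC = $18, price fails to cover variable cost at any output.
Best response: produce nothing and absorb the $251 fixed cost.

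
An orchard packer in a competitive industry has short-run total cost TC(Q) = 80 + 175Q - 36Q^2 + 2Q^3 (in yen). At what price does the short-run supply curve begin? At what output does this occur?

The shutdown price is the minimum of AVC. VC = 175Q - 36Q^2 + 2Q^3, so AVC = 175 - 36Q + 2Q^2.
dAVC/dQ = -36 + 4Q = 0 gives Q = 9. min AVC = 175 - 36·9 + 2·9^2 = 13.
The firm shuts down for any P below ¥13.

¥13 per unit, at Q = 9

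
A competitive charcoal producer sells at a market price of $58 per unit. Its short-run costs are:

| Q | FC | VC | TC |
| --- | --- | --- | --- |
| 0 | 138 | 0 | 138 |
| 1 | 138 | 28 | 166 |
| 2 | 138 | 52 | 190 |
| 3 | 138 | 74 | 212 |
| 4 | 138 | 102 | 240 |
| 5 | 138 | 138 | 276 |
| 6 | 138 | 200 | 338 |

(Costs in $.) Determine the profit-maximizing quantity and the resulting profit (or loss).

Profit at each row (π = 58Q − TC): Q=0: -138; Q=1: -108; Q=2: -74; Q=3: -38; Q=4: -8; Q=5: 14; Q=6: 10.
Profit is maximized at Q = 5. AVC there is 138/5 = $27.60 ≤ P, so producing beats shutting down (which would give -$138).

Q = 5; profit = $14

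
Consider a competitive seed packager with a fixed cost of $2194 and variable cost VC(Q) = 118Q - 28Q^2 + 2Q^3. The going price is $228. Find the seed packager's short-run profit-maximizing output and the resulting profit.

AVC = 118 - 28Q + 2Q^2 has its minimum $20 at Q = 7; price $228 clears that bar, so the firm operates.
With MC = 118 - 56Q + 6Q^2, P = MC on the upward-sloping part at Q* = 11.
TR = 228·11 = 2508. TC = 2194 + 572 = 2766. Profit = 2508 − 2766 = -$258.
That loss of $258 beats the $2194 the firm would lose by shutting down; producing recovers $1936 of fixed cost.

Profit = -$258 at Q = 11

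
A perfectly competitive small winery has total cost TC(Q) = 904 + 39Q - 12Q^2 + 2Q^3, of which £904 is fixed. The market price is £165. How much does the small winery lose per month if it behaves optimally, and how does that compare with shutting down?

Profit = -£120 at Q = 7

AVC = 39 - 12Q + 2Q^2; min AVC = £21 at Q = 3. Since P = £165 ≥ min AVC, the firm produces.
MC = 39 - 24Q + 6Q^2. Setting P = MC and taking the root on the rising branch gives Q* = 7.
TR = 165·7 = 1155. TC = 904 + 371 = 1275. Profit = 1155 − 1275 = -£120.
By producing, the firm covers all variable cost plus £784 of fixed cost; shutting down would lose the full £904.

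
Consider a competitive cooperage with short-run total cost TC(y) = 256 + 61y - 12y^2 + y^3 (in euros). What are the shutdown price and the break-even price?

Shutdown price = €25; break-even price = €61

AVC = 61 - 12y + y^2; minimized at y = 6, giving min AVC = €25. That is the shutdown price.
ATC = 256/y + 61 - 12y + y^2. Setting dATC/dy = −256/y^2 − 12 + 2y = 0 gives y = 8 (since 2·8^3 − 12·8^2 = 256).
min ATC = 256/8 + 61 − 12·8 + 8^2 = €61. That is the break-even price.
For €25 ≤ P < €61 the firm produces at a loss; below €25 it shuts down.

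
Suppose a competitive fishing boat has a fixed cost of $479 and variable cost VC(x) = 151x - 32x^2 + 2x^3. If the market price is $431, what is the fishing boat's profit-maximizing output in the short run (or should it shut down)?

Variable cost is VC = 151x - 32x^2 + 2x^3, so AVC = VC/x = 151 - 32x + 2x^2 and MC = dTC/dx = 151 - 64x + 6x^2.
AVC hits its minimum where MC = AVC, at x = 8, giving min AVC = 151 - 32·8 + 2·8^2 = $23.
P = $431 exceeds min AVC = $23, so the firm stays open.
P = MC gives -280 - 64x + 6x^2 = 0, with roots -10/3 and 14. Take the larger (rising MC): x* = 14.
Check: AVC at x = 14 is $95 ≤ P, so revenue covers variable cost.
Profit = P·x − TC = 431·14 − 1809 = $4225.

Produce at x = 14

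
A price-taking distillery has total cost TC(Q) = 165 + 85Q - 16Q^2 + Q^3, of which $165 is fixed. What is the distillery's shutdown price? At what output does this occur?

$21 per unit, at Q = 8

The shutdown price is the minimum of AVC. VC = 85Q - 16Q^2 + Q^3, so AVC = 85 - 16Q + Q^2.
At the minimum of AVC, MC = AVC. MC = 85 - 32Q + 3Q^2; setting MC = AVC gives 2Q^2 - 16Q = 0, so Q = 8. min AVC = 21.
The firm shuts down for any P below $21.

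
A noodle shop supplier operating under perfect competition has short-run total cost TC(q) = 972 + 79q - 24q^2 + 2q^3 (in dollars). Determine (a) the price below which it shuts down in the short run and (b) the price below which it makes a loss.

AVC = 79 - 24q + 2q^2; minimized at q = 6, giving min AVC = $7. That is the shutdown price.
ATC = 972/q + 79 - 24q + 2q^2. Setting dATC/dq = −972/q^2 − 24 + 4q = 0 gives q = 9 (since 4·9^3 − 24·9^2 = 972).
min ATC = 972/9 + 79 − 24·9 + 2·9^2 = $133. That is the break-even price.
Between these two prices the firm operates at a loss; above $133 it earns a profit.

Shutdown price = $7; break-even price = $133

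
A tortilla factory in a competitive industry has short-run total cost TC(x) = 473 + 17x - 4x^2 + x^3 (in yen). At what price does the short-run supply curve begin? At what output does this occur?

¥13 per unit, at x = 2

The shutdown price is the minimum of AVC. VC = 17x - 4x^2 + x^3, so AVC = 17 - 4x + x^2.
At the minimum of AVC, MC = AVC. MC = 17 - 8x + 3x^2; setting MC = AVC gives 2x^2 - 4x = 0, so x = 2. min AVC = 13.
For P < ¥13 the firm produces nothing.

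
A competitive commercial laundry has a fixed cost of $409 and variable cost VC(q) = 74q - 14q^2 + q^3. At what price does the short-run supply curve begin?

$25 per unit

Short-run supply begins at min AVC. From VC = 74q - 14q^2 + q^3, AVC = 74 - 14q + q^2.
dAVC/dq = -14 + 2q = 0 gives q = 7. min AVC = 74 - 14·7 + 7^2 = 25.
The firm shuts down for any P below $25.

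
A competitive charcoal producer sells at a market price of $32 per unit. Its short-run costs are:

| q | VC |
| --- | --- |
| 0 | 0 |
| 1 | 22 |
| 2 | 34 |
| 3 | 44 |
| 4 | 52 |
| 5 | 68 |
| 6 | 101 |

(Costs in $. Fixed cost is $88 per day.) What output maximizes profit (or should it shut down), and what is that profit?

q = 5; profit = $4

Profit at each row (π = 32q − TC): q=0: -88; q=1: -78; q=2: -58; q=3: -36; q=4: -12; q=5: 4; q=6: 3.
Profit is maximized at q = 5. AVC there is 68/5 = $13.60 ≤ P, so producing beats shutting down (which would give -$88).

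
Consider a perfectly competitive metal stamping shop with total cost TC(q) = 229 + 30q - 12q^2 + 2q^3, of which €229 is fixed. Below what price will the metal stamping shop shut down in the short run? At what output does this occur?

€12 per unit, at q = 3

Short-run supply begins at min AVC. From VC = 30q - 12q^2 + 2q^3, AVC = 30 - 12q + 2q^2.
dAVC/dq = -12 + 4q = 0 gives q = 3. min AVC = 30 - 12·3 + 2·3^2 = 12.
So the shutdown price is €12.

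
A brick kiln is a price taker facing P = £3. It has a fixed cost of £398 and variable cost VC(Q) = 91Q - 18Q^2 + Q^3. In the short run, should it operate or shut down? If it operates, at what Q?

Shut down

From TC, MC = TC'(Q) = 91 - 36Q + 3Q^2 and AVC = VC/Q = 91 - 18Q + Q^2.
The AVC parabola has its vertex at Q = 18/2 = 9, where AVC = 91 - 18·9 + 9^2 = £10.
Since P = £3 < min AVC = £10, price fails to cover variable cost at any output.
Shutting down limits the loss to fixed cost, £398.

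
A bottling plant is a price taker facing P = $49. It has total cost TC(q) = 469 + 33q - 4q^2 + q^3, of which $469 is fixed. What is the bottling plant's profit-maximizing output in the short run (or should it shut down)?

Produce at q = 4

Variable cost is VC = 33q - 4q^2 + q^3, so AVC = VC/q = 33 - 4q + q^2 and MC = dTC/dq = 33 - 8q + 3q^2.
AVC hits its minimum where MC = AVC, at q = 2, giving min AVC = 33 - 4·2 + 2^2 = $29.
P = $49 exceeds min AVC = $29, so the firm stays open.
Solving P = MC: -16 - 8q + 3q^2 = 0 ⇒ q = -4/3 or 4. On the upward-sloping branch, q* = 4.
Check: AVC at q = 4 is $33 ≤ P, so revenue covers variable cost.
Profit = P·q − TC = 49·4 − 601 = -$405, a loss, but smaller than the $469 fixed cost the firm would lose by shutting down.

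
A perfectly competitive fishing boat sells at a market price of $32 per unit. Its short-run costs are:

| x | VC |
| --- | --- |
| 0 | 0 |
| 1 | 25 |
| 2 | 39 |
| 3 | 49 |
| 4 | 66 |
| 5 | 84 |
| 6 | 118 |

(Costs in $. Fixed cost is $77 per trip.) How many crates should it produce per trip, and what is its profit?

Compute π = P·x − TC at each output: x=0: -77; x=1: -70; x=2: -52; x=3: -30; x=4: -15; x=5: -1; x=6: -3.
Profit is maximized at x = 5. AVC there is 84/5 = $16.80 ≤ P, so producing beats shutting down (which would give -$77).

x = 5; profit = -$1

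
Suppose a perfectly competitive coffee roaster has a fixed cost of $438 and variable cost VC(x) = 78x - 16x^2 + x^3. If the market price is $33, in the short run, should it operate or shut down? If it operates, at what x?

Produce at x = 9

From TC, MC = TC'(x) = 78 - 32x + 3x^2 and AVC = VC/x = 78 - 16x + x^2.
AVC hits its minimum where MC = AVC, at x = 8, giving min AVC = 78 - 16·8 + 8^2 = $14.
Since P = $33 ≥ min AVC = $14, price covers variable cost and the firm should produce.
Set P = MC: 33 = 78 - 32x + 3x^2 → 45 - 32x + 3x^2 = 0. The roots are x = 5/3 and x = 9; the profit-maximizing output is on the rising part of MC, so x* = 9.
Check: AVC at x = 9 is $15 ≤ P, so revenue covers variable cost.
Profit = P·x − TC = 33·9 − 573 = -$276, a loss, but smaller than the $438 fixed cost the firm would lose by shutting down.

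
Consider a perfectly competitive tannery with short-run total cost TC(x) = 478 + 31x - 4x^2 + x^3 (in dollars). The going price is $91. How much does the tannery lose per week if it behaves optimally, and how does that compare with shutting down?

AVC = 31 - 4x + x^2; min AVC = $27 at x = 2. Since P = $91 ≥ min AVC, the firm produces.
With MC = 31 - 8x + 3x^2, P = MC on the upward-sloping part at x* = 6.
TR = 91·6 = 546. TC = 478 + 258 = 736. Profit = 546 − 736 = -$190.
That loss of $190 beats the $478 the firm would lose by shutting down; producing recovers $288 of fixed cost.

Profit = -$190 at x = 6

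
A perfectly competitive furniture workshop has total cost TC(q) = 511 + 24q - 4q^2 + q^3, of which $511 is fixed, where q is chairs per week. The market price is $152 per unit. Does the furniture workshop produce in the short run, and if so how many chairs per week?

Produce at q = 8

Strip out fixed cost: VC = 24q - 4q^2 + q^3. Then AVC = 24 - 4q + q^2 and MC = 24 - 8q + 3q^2.
AVC is minimized where dAVC/dq = -4 + 2q = 0, at q = 2; min AVC = 24 - 4·2 + 2^2 = $20.
P = $152 exceeds min AVC = $20, so the firm stays open.
Set P = MC: 152 = 24 - 8q + 3q^2 → -128 - 8q + 3q^2 = 0. The roots are q = -16/3 and q = 8; the profit-maximizing output is on the rising part of MC, so q* = 8.
Check: AVC at q = 8 is $56 ≤ P, so revenue covers variable cost.
Profit = P·q − TC = 152·8 − 959 = $257.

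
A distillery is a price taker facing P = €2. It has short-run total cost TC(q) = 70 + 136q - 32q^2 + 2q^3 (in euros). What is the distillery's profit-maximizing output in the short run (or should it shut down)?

Strip out fixed cost: VC = 136q - 32q^2 + 2q^3. Then AVC = 136 - 32q + 2q^2 and MC = 136 - 64q + 6q^2.
AVC is minimized where dAVC/dq = -32 + 4q = 0, at q = 8; min AVC = 136 - 32·8 + 2·8^2 = €8.
P = €2 lies below min AVC = €8; no output level covers variable cost.
Best response: produce nothing and absorb the €70 fixed cost.

Shut down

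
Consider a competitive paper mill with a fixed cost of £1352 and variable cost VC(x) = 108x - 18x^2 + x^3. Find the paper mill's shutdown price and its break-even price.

Shutdown price = min AVC. AVC = 108 - 18x + x^2, with vertex at x = 9 and minimum £27.
ATC = 1352/x + 108 - 18x + x^2. Setting dATC/dx = −1352/x^2 − 18 + 2x = 0 gives x = 13 (since 2·13^3 − 18·13^2 = 1352).
min ATC = 1352/13 + 108 − 18·13 + 13^2 = £147. That is the break-even price.
Between these two prices the firm operates at a loss; above £147 it earns a profit.

Shutdown price = £27; break-even price = £147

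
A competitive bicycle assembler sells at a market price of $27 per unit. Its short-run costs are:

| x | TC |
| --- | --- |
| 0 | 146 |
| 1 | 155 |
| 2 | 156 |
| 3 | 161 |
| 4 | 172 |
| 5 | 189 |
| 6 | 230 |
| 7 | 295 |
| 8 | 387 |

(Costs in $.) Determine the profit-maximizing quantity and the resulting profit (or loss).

x = 5; profit = -$54

Compute π = P·x − TC at each output: x=0: -146; x=1: -128; x=2: -102; x=3: -80; x=4: -64; x=5: -54; x=6: -68; x=7: -106; x=8: -171.
Profit is maximized at x = 5. AVC there is 43/5 = $8.60 ≤ P, so producing beats shutting down (which would give -$146).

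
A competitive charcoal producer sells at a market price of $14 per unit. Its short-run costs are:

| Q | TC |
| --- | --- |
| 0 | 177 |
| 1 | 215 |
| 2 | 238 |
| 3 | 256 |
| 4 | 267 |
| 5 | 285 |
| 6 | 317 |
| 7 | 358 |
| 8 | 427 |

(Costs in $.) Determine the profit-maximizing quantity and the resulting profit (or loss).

Q = 0 (shut down); profit = -$177

Compute π = P·Q − TC at each output: Q=0: -177; Q=1: -201; Q=2: -210; Q=3: -214; Q=4: -211; Q=5: -215; Q=6: -233; Q=7: -260; Q=8: -315.
Profit is highest at Q = 0. Equivalently, the lowest AVC in the table is 108/5 ≈ $21.60 at Q = 5, and P = $14 falls below it — price never covers variable cost, so the firm shuts down and loses only its fixed cost.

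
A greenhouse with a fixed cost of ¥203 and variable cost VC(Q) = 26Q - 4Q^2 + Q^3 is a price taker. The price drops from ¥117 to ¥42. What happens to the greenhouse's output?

Output falls from 7 to 4

MC = 26 - 8Q + 3Q^2; the shutdown threshold is min AVC = ¥22 (at Q = 2).
At P = ¥117 ≥ min AVC, set P = MC on the rising branch: Q = 7.
At P = ¥42 ≥ min AVC, set P = MC: Q = 4. The firm stays open but cuts output.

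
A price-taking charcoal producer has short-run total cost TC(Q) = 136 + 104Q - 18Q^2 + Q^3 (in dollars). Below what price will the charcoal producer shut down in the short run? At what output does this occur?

The firm shuts down when price falls below the minimum of average variable cost. AVC = VC/Q = 104 - 18Q + Q^2.
dAVC/dQ = -18 + 2Q = 0 gives Q = 9. min AVC = 104 - 18·9 + 9^2 = 23.
The firm shuts down for any P below $23.

$23 per unit, at Q = 9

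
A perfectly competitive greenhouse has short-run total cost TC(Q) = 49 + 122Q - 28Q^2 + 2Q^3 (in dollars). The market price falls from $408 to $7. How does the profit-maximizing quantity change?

MC = 122 - 56Q + 6Q^2; the shutdown threshold is min AVC = $24 (at Q = 7).
At P = $408 ≥ min AVC, set P = MC on the rising branch: Q = 13.
At P = $7 < min AVC = $24, price no longer covers variable cost at any output, so the firm shuts down: Q = 0.

Output falls from 13 to 0 (the firm shuts down)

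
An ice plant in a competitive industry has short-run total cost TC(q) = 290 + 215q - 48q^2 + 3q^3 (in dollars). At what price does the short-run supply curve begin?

$23 per unit

The firm shuts down when price falls below the minimum of average variable cost. AVC = VC/q = 215 - 48q + 3q^2.
At the minimum of AVC, MC = AVC. MC = 215 - 96q + 9q^2; setting MC = AVC gives 6q^2 - 48q = 0, so q = 8. min AVC = 23.
The firm shuts down for any P below $23.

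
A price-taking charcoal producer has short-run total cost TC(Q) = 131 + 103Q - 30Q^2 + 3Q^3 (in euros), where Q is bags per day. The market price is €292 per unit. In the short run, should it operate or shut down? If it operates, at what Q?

Produce at Q = 9

From TC, MC = TC'(Q) = 103 - 60Q + 9Q^2 and AVC = VC/Q = 103 - 30Q + 3Q^2.
AVC is minimized where dAVC/dQ = -30 + 6Q = 0, at Q = 5; min AVC = 103 - 30·5 + 3·5^2 = €28.
Because €292 ≥ €28, revenue can cover variable cost; the firm operates.
P = MC gives -189 - 60Q + 9Q^2 = 0, with roots -7/3 and 9. Take the larger (rising MC): Q* = 9.
Check: AVC at Q = 9 is €76 ≤ P, so revenue covers variable cost.
Profit = P·Q − TC = 292·9 − 815 = €1813.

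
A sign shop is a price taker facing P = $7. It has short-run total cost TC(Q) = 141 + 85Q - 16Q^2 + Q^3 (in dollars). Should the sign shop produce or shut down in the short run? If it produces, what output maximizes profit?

Shut down

From TC, MC = TC'(Q) = 85 - 32Q + 3Q^2 and AVC = VC/Q = 85 - 16Q + Q^2.
AVC hits its minimum where MC = AVC, at Q = 8, giving min AVC = 85 - 16·8 + 8^2 = $21.
Since P = $7 < min AVC = $21, price fails to cover variable cost at any output.
Best response: produce nothing and absorb the $141 fixed cost.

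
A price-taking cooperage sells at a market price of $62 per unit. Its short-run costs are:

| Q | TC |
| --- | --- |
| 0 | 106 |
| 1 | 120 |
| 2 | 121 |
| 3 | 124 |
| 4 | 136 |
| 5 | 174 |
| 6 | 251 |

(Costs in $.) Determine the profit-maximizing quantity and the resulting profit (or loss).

Q = 5; profit = $136

Profit at each row (π = 62Q − TC): Q=0: -106; Q=1: -58; Q=2: 3; Q=3: 62; Q=4: 112; Q=5: 136; Q=6: 121.
Profit is maximized at Q = 5. AVC there is 68/5 = $13.60 ≤ P, so producing beats shutting down (which would give -$106).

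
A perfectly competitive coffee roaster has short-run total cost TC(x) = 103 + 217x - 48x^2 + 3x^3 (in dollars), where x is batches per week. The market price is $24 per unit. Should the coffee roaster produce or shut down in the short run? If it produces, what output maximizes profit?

Shut down

Strip out fixed cost: VC = 217x - 48x^2 + 3x^3. Then AVC = 217 - 48x + 3x^2 and MC = 217 - 96x + 9x^2.
The AVC parabola has its vertex at x = 48/6 = 8, where AVC = 217 - 48·8 + 3·8^2 = $25.
With P < min AVC ($24 < $25), every unit sold adds to the loss.
Shutting down limits the loss to fixed cost, $103.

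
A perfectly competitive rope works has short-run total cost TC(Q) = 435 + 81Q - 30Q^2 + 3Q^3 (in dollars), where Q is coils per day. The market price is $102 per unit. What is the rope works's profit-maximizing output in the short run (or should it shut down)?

Produce at Q = 7

Variable cost is VC = 81Q - 30Q^2 + 3Q^3, so AVC = VC/Q = 81 - 30Q + 3Q^2 and MC = dTC/dQ = 81 - 60Q + 9Q^2.
AVC is minimized where dAVC/dQ = -30 + 6Q = 0, at Q = 5; min AVC = 81 - 30·5 + 3·5^2 = $6.
Because $102 ≥ $6, revenue can cover variable cost; the firm operates.
Solving P = MC: -21 - 60Q + 9Q^2 = 0 ⇒ Q = -1/3 or 7. On the upward-sloping branch, Q* = 7.
Check: AVC at Q = 7 is $18 ≤ P, so revenue covers variable cost.
Profit = P·Q − TC = 102·7 − 561 = $153.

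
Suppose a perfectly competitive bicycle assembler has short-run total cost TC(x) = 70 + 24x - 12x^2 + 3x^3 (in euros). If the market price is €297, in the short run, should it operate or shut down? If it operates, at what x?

Strip out fixed cost: VC = 24x - 12x^2 + 3x^3. Then AVC = 24 - 12x + 3x^2 and MC = 24 - 24x + 9x^2.
AVC hits its minimum where MC = AVC, at x = 2, giving min AVC = 24 - 12·2 + 3·2^2 = €12.
Because €297 ≥ €12, revenue can cover variable cost; the firm operates.
Solving P = MC: -273 - 24x + 9x^2 = 0 ⇒ x = -13/3 or 7. On the upward-sloping branch, x* = 7.
Check: AVC at x = 7 is €87 ≤ P, so revenue covers variable cost.
Profit = P·x − TC = 297·7 − 679 = €1400.

Produce at x = 7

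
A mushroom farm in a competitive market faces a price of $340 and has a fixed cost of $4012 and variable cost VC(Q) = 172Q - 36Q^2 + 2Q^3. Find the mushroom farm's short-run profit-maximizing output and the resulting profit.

AVC = 172 - 36Q + 2Q^2 has its minimum $10 at Q = 9; price $340 clears that bar, so the firm operates.
With MC = 172 - 72Q + 6Q^2, P = MC on the upward-sloping part at Q* = 14.
TR = 340·14 = 4760. TC = 4012 + 840 = 4852. Profit = 4760 − 4852 = -$92.
That loss of $92 beats the $4012 the firm would lose by shutting down; producing recovers $3920 of fixed cost.

Profit = -$92 at Q = 14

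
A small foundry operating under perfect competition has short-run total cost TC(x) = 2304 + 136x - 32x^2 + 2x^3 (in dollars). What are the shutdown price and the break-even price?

Shutdown price = min AVC. AVC = 136 - 32x + 2x^2, with vertex at x = 8 and minimum $8.
ATC = 2304/x + 136 - 32x + 2x^2. Setting dATC/dx = −2304/x^2 − 32 + 4x = 0 gives x = 12 (since 4·12^3 − 32·12^2 = 2304).
min ATC = 2304/12 + 136 − 32·12 + 2·12^2 = $232. That is the break-even price.
For $8 ≤ P < $232 the firm produces at a loss; below $8 it shuts down.

Shutdown price = $8; break-even price = $232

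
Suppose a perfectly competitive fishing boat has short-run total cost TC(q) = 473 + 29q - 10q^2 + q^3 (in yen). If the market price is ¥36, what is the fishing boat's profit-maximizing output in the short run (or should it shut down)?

Variable cost is VC = 29q - 10q^2 + q^3, so AVC = VC/q = 29 - 10q + q^2 and MC = dTC/dq = 29 - 20q + 3q^2.
The AVC parabola has its vertex at q = 10/2 = 5, where AVC = 29 - 10·5 + 5^2 = ¥4.
Because ¥36 ≥ ¥4, revenue can cover variable cost; the firm operates.
Set P = MC: 36 = 29 - 20q + 3q^2 → -7 - 20q + 3q^2 = 0. The roots are q = -1/3 and q = 7; the profit-maximizing output is on the rising part of MC, so q* = 7.
Check: AVC at q = 7 is ¥8 ≤ P, so revenue covers variable cost.
Profit = P·q − TC = 36·7 − 529 = -¥277, a loss, but smaller than the ¥473 fixed cost the firm would lose by shutting down.

Produce at q = 7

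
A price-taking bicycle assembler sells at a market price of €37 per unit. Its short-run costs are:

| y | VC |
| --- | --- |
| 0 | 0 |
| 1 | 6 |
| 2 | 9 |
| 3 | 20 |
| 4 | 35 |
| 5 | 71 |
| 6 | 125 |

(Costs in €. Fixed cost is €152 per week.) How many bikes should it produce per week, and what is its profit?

Tabulate TR − TC: y=0: -152; y=1: -121; y=2: -87; y=3: -61; y=4: -39; y=5: -38; y=6: -55.
Profit is maximized at y = 5. AVC there is 71/5 = €14.20 ≤ P, so producing beats shutting down (which would give -€152).

y = 5; profit = -€38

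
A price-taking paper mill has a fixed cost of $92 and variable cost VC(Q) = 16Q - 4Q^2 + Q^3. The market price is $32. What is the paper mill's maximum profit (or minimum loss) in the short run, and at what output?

Profit = -$28 at Q = 4

AVC = 16 - 4Q + Q^2; min AVC = $12 at Q = 2. Since P = $32 ≥ min AVC, the firm produces.
MC = 16 - 8Q + 3Q^2. Setting P = MC and taking the root on the rising branch gives Q* = 4.
TR = 32·4 = 128. TC = 92 + 64 = 156. Profit = 128 − 156 = -$28.
Shutting down would mean losing the fixed cost of $92, so operating at a loss of $28 is better by $64.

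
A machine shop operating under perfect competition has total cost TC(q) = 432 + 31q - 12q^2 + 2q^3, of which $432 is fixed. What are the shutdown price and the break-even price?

Shutdown price = min AVC. AVC = 31 - 12q + 2q^2, with vertex at q = 3 and minimum $13.
ATC = 432/q + 31 - 12q + 2q^2. Setting dATC/dq = −432/q^2 − 12 + 4q = 0 gives q = 6 (since 4·6^3 − 12·6^2 = 432).
min ATC = 432/6 + 31 − 12·6 + 2·6^2 = $103. That is the break-even price.
Between these two prices the firm operates at a loss; above $103 it earns a profit.

Shutdown price = $13; break-even price = $103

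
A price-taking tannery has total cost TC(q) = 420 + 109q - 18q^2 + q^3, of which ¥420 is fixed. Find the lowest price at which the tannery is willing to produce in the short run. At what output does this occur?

¥28 per unit, at q = 9

Short-run supply begins at min AVC. From VC = 109q - 18q^2 + q^3, AVC = 109 - 18q + q^2.
dAVC/dq = -18 + 2q = 0 gives q = 9. min AVC = 109 - 18·9 + 9^2 = 28.
For P < ¥28 the firm produces nothing.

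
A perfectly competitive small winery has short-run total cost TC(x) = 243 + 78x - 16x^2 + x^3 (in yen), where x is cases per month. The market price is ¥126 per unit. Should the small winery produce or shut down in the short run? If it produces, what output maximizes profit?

Produce at x = 12

Strip out fixed cost: VC = 78x - 16x^2 + x^3. Then AVC = 78 - 16x + x^2 and MC = 78 - 32x + 3x^2.
The AVC parabola has its vertex at x = 16/2 = 8, where AVC = 78 - 16·8 + 8^2 = ¥14.
Because ¥126 ≥ ¥14, revenue can cover variable cost; the firm operates.
Set P = MC: 126 = 78 - 32x + 3x^2 → -48 - 32x + 3x^2 = 0. The roots are x = -4/3 and x = 12; the profit-maximizing output is on the rising part of MC, so x* = 12.
Check: AVC at x = 12 is ¥30 ≤ P, so revenue covers variable cost.
Profit = P·x − TC = 126·12 − 603 = ¥909.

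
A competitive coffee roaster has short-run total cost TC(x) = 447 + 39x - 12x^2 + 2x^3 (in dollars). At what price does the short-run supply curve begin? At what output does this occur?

$21 per unit, at x = 3

The firm shuts down when price falls below the minimum of average variable cost. AVC = VC/x = 39 - 12x + 2x^2.
dAVC/dx = -12 + 4x = 0 gives x = 3. min AVC = 39 - 12·3 + 2·3^2 = 21.
The firm shuts down for any P below $21.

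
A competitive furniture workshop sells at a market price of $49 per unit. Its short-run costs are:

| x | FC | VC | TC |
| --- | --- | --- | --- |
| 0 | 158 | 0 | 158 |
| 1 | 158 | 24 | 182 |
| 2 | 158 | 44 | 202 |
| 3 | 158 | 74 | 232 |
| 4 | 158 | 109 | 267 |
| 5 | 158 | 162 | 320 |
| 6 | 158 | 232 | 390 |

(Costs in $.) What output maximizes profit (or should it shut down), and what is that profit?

x = 4; profit = -$71

Tabulate TR − TC: x=0: -158; x=1: -133; x=2: -104; x=3: -85; x=4: -71; x=5: -75; x=6: -96.
Profit is maximized at x = 4. AVC there is 109/4 = $27.25 ≤ P, so producing beats shutting down (which would give -$158).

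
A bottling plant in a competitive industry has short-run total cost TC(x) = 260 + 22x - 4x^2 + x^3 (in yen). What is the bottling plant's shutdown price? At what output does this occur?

The firm shuts down when price falls below the minimum of average variable cost. AVC = VC/x = 22 - 4x + x^2.
dAVC/dx = -4 + 2x = 0 gives x = 2. min AVC = 22 - 4·2 + 2^2 = 18.
The firm shuts down for any P below ¥18.

¥18 per unit, at x = 2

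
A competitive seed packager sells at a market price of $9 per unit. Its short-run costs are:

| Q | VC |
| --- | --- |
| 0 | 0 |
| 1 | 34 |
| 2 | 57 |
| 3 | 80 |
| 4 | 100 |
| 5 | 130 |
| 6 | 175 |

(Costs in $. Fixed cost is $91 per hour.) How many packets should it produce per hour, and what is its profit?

Profit at each row (π = 9Q − TC): Q=0: -91; Q=1: -116; Q=2: -130; Q=3: -144; Q=4: -155; Q=5: -176; Q=6: -212.
Profit is highest at Q = 0. Equivalently, the lowest AVC in the table is 100/4 ≈ $25 at Q = 4, and P = $9 falls below it — price never covers variable cost, so the firm shuts down and loses only its fixed cost.

Q = 0 (shut down); profit = -$91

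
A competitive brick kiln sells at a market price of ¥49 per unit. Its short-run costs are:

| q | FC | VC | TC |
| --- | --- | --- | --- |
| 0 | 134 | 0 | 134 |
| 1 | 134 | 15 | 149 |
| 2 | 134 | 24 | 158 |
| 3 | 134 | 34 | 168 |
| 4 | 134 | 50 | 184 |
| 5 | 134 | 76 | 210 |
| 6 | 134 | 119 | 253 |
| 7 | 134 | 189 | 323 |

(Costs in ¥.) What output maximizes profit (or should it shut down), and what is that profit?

q = 6; profit = ¥41

Compute π = P·q − TC at each output: q=0: -134; q=1: -100; q=2: -60; q=3: -21; q=4: 12; q=5: 35; q=6: 41; q=7: 20.
Profit is maximized at q = 6. AVC there is 119/6 = ¥19.83 ≤ P, so producing beats shutting down (which would give -¥134).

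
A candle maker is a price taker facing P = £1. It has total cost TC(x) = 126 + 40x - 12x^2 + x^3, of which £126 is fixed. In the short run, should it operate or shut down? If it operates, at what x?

From TC, MC = TC'(x) = 40 - 24x + 3x^2 and AVC = VC/x = 40 - 12x + x^2.
AVC is minimized where dAVC/dx = -12 + 2x = 0, at x = 6; min AVC = 40 - 12·6 + 6^2 = £4.
Since P = £1 < min AVC = £4, price fails to cover variable cost at any output.
Best response: produce nothing and absorb the £126 fixed cost.

Shut down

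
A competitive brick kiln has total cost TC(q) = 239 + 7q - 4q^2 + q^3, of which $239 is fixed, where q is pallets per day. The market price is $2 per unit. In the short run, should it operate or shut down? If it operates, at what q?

Strip out fixed cost: VC = 7q - 4q^2 + q^3. Then AVC = 7 - 4q + q^2 and MC = 7 - 8q + 3q^2.
AVC hits its minimum where MC = AVC, at q = 2, giving min AVC = 7 - 4·2 + 2^2 = $3.
Since P = $2 < min AVC = $3, price fails to cover variable cost at any output.
The firm minimizes its loss by shutting down and losing only its fixed cost of $239.

Shut down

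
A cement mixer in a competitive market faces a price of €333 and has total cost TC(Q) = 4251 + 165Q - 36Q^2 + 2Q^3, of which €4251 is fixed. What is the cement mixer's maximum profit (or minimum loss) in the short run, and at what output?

AVC = 165 - 36Q + 2Q^2; min AVC = €3 at Q = 9. Since P = €333 ≥ min AVC, the firm produces.
With MC = 165 - 72Q + 6Q^2, P = MC on the upward-sloping part at Q* = 14.
TR = 333·14 = 4662. TC = 4251 + 742 = 4993. Profit = 4662 − 4993 = -€331.
Shutting down would mean losing the fixed cost of €4251, so operating at a loss of €331 is better by €3920.

Profit = -€331 at Q = 14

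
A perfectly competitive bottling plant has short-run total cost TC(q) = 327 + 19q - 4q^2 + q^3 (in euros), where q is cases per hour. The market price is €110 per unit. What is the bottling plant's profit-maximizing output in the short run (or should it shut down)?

Produce at q = 7

From TC, MC = TC'(q) = 19 - 8q + 3q^2 and AVC = VC/q = 19 - 4q + q^2.
AVC is minimized where dAVC/dq = -4 + 2q = 0, at q = 2; min AVC = 19 - 4·2 + 2^2 = €15.
Since P = €110 ≥ min AVC = €15, price covers variable cost and the firm should produce.
Solving P = MC: -91 - 8q + 3q^2 = 0 ⇒ q = -13/3 or 7. On the upward-sloping branch, q* = 7.
Check: AVC at q = 7 is €40 ≤ P, so revenue covers variable cost.
Profit = P·q − TC = 110·7 − 607 = €163.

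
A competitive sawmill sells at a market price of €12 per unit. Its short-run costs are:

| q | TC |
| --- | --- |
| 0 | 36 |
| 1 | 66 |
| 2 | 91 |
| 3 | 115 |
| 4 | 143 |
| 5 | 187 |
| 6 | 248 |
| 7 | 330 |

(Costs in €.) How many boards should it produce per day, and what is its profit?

Profit at each row (π = 12q − TC): q=0: -36; q=1: -54; q=2: -67; q=3: -79; q=4: -95; q=5: -127; q=6: -176; q=7: -246.
Profit is highest at q = 0. Equivalently, the lowest AVC in the table is 79/3 ≈ €26.33 at q = 3, and P = €12 falls below it — price never covers variable cost, so the firm shuts down and loses only its fixed cost.

q = 0 (shut down); profit = -€36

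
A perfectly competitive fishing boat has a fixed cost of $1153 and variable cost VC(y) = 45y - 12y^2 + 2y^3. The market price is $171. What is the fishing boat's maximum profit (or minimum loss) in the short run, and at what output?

AVC = 45 - 12y + 2y^2; min AVC = $27 at y = 3. Since P = $171 ≥ min AVC, the firm produces.
With MC = 45 - 24y + 6y^2, P = MC on the upward-sloping part at y* = 7.
TR = 171·7 = 1197. TC = 1153 + 413 = 1566. Profit = 1197 − 1566 = -$369.
That loss of $369 beats the $1153 the firm would lose by shutting down; producing recovers $784 of fixed cost.

Profit = -$369 at y = 7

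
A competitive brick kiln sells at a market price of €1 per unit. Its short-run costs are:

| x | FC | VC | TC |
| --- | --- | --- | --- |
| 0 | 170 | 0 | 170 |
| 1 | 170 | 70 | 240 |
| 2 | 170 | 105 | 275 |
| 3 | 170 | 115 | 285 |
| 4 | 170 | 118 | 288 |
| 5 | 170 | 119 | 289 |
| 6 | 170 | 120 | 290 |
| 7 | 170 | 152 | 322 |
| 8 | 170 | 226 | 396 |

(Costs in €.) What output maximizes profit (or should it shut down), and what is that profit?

Compute π = P·x − TC at each output: x=0: -170; x=1: -239; x=2: -273; x=3: -282; x=4: -284; x=5: -284; x=6: -284; x=7: -315; x=8: -388.
Profit is highest at x = 0. Equivalently, the lowest AVC in the table is 120/6 ≈ €20 at x = 6, and P = €1 falls below it — price never covers variable cost, so the firm shuts down and loses only its fixed cost.

x = 0 (shut down); profit = -€170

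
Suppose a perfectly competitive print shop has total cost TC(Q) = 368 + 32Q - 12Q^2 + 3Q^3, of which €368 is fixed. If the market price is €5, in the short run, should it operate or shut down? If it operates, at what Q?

Strip out fixed cost: VC = 32Q - 12Q^2 + 3Q^3. Then AVC = 32 - 12Q + 3Q^2 and MC = 32 - 24Q + 9Q^2.
AVC is minimized where dAVC/dQ = -12 + 6Q = 0, at Q = 2; min AVC = 32 - 12·2 + 3·2^2 = €20.
P = €5 lies below min AVC = €20; no output level covers variable cost.
The firm minimizes its loss by shutting down and losing only its fixed cost of €368.

Shut down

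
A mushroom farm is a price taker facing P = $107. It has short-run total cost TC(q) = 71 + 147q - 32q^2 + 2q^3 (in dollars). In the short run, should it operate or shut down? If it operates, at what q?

Variable cost is VC = 147q - 32q^2 + 2q^3, so AVC = VC/q = 147 - 32q + 2q^2 and MC = dTC/dq = 147 - 64q + 6q^2.
AVC hits its minimum where MC = AVC, at q = 8, giving min AVC = 147 - 32·8 + 2·8^2 = $19.
Because $107 ≥ $19, revenue can cover variable cost; the firm operates.
Set P = MC: 107 = 147 - 64q + 6q^2 → 40 - 64q + 6q^2 = 0. The roots are q = 2/3 and q = 10; the profit-maximizing output is on the rising part of MC, so q* = 10.
Check: AVC at q = 10 is $27 ≤ P, so revenue covers variable cost.
Profit = P·q − TC = 107·10 − 341 = $729.

Produce at q = 10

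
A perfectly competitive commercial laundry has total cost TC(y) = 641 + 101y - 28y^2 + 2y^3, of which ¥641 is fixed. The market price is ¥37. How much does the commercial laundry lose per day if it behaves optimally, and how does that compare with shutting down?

Profit = -¥385 at y = 8

AVC = 101 - 28y + 2y^2 has its minimum ¥3 at y = 7; price ¥37 clears that bar, so the firm operates.
MC = 101 - 56y + 6y^2. Setting P = MC and taking the root on the rising branch gives y* = 8.
TR = 37·8 = 296. TC = 641 + 40 = 681. Profit = 296 − 681 = -¥385.
By producing, the firm covers all variable cost plus ¥256 of fixed cost; shutting down would lose the full ¥641.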